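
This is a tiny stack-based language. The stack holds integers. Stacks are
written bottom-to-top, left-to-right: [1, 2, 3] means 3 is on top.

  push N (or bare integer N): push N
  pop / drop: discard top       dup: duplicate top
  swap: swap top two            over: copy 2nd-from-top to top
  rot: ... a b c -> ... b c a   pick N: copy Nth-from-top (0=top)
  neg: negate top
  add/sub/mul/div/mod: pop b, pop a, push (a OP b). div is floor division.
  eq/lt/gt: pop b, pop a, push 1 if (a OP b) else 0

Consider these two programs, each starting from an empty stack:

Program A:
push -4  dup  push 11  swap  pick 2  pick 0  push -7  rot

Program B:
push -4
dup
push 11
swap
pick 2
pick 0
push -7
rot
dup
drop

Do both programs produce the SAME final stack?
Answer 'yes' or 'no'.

Answer: yes

Derivation:
Program A trace:
  After 'push -4': [-4]
  After 'dup': [-4, -4]
  After 'push 11': [-4, -4, 11]
  After 'swap': [-4, 11, -4]
  After 'pick 2': [-4, 11, -4, -4]
  After 'pick 0': [-4, 11, -4, -4, -4]
  After 'push -7': [-4, 11, -4, -4, -4, -7]
  After 'rot': [-4, 11, -4, -4, -7, -4]
Program A final stack: [-4, 11, -4, -4, -7, -4]

Program B trace:
  After 'push -4': [-4]
  After 'dup': [-4, -4]
  After 'push 11': [-4, -4, 11]
  After 'swap': [-4, 11, -4]
  After 'pick 2': [-4, 11, -4, -4]
  After 'pick 0': [-4, 11, -4, -4, -4]
  After 'push -7': [-4, 11, -4, -4, -4, -7]
  After 'rot': [-4, 11, -4, -4, -7, -4]
  After 'dup': [-4, 11, -4, -4, -7, -4, -4]
  After 'drop': [-4, 11, -4, -4, -7, -4]
Program B final stack: [-4, 11, -4, -4, -7, -4]
Same: yes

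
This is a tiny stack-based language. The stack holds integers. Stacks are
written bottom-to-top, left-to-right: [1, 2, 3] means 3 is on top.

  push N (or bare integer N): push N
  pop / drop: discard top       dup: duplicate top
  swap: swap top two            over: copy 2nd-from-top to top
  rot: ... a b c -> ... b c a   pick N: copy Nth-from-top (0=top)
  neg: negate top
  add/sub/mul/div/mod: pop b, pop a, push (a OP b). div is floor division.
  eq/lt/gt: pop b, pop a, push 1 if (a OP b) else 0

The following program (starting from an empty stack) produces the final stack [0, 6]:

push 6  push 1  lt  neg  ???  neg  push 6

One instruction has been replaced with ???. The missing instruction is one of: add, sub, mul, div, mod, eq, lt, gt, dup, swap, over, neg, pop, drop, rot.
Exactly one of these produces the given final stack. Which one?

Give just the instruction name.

Stack before ???: [0]
Stack after ???:  [0]
The instruction that transforms [0] -> [0] is: neg

Answer: neg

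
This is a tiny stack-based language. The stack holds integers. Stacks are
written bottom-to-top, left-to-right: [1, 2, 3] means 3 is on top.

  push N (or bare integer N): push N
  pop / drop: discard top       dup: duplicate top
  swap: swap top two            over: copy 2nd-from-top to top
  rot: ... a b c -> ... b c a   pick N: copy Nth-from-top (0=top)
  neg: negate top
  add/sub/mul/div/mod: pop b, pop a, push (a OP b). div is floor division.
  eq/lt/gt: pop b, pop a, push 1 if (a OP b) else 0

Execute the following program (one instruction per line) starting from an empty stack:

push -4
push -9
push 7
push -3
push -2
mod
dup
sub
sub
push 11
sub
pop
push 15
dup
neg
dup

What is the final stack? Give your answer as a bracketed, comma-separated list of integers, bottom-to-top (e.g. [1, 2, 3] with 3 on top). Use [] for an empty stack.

After 'push -4': [-4]
After 'push -9': [-4, -9]
After 'push 7': [-4, -9, 7]
After 'push -3': [-4, -9, 7, -3]
After 'push -2': [-4, -9, 7, -3, -2]
After 'mod': [-4, -9, 7, -1]
After 'dup': [-4, -9, 7, -1, -1]
After 'sub': [-4, -9, 7, 0]
After 'sub': [-4, -9, 7]
After 'push 11': [-4, -9, 7, 11]
After 'sub': [-4, -9, -4]
After 'pop': [-4, -9]
After 'push 15': [-4, -9, 15]
After 'dup': [-4, -9, 15, 15]
After 'neg': [-4, -9, 15, -15]
After 'dup': [-4, -9, 15, -15, -15]

Answer: [-4, -9, 15, -15, -15]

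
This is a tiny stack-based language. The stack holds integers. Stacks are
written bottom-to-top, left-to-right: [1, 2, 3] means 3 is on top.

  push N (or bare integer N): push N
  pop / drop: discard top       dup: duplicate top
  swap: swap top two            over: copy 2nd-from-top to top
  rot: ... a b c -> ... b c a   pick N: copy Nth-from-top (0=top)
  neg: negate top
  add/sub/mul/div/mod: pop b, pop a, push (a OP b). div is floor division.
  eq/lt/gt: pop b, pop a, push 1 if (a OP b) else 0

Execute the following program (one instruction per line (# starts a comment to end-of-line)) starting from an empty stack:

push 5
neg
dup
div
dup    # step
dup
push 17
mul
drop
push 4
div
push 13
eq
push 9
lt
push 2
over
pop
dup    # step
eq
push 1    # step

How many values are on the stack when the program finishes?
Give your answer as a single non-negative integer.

After 'push 5': stack = [5] (depth 1)
After 'neg': stack = [-5] (depth 1)
After 'dup': stack = [-5, -5] (depth 2)
After 'div': stack = [1] (depth 1)
After 'dup': stack = [1, 1] (depth 2)
After 'dup': stack = [1, 1, 1] (depth 3)
After 'push 17': stack = [1, 1, 1, 17] (depth 4)
After 'mul': stack = [1, 1, 17] (depth 3)
After 'drop': stack = [1, 1] (depth 2)
After 'push 4': stack = [1, 1, 4] (depth 3)
  ...
After 'push 13': stack = [1, 0, 13] (depth 3)
After 'eq': stack = [1, 0] (depth 2)
After 'push 9': stack = [1, 0, 9] (depth 3)
After 'lt': stack = [1, 1] (depth 2)
After 'push 2': stack = [1, 1, 2] (depth 3)
After 'over': stack = [1, 1, 2, 1] (depth 4)
After 'pop': stack = [1, 1, 2] (depth 3)
After 'dup': stack = [1, 1, 2, 2] (depth 4)
After 'eq': stack = [1, 1, 1] (depth 3)
After 'push 1': stack = [1, 1, 1, 1] (depth 4)

Answer: 4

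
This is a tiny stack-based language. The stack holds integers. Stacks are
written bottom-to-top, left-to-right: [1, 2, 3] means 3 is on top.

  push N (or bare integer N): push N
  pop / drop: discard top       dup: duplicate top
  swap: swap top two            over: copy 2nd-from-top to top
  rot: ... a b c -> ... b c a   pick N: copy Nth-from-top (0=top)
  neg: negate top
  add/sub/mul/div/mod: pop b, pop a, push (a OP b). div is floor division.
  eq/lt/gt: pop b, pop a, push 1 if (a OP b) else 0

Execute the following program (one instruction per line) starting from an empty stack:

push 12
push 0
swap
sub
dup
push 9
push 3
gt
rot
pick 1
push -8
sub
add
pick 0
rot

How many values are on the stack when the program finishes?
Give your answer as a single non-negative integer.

Answer: 4

Derivation:
After 'push 12': stack = [12] (depth 1)
After 'push 0': stack = [12, 0] (depth 2)
After 'swap': stack = [0, 12] (depth 2)
After 'sub': stack = [-12] (depth 1)
After 'dup': stack = [-12, -12] (depth 2)
After 'push 9': stack = [-12, -12, 9] (depth 3)
After 'push 3': stack = [-12, -12, 9, 3] (depth 4)
After 'gt': stack = [-12, -12, 1] (depth 3)
After 'rot': stack = [-12, 1, -12] (depth 3)
After 'pick 1': stack = [-12, 1, -12, 1] (depth 4)
After 'push -8': stack = [-12, 1, -12, 1, -8] (depth 5)
After 'sub': stack = [-12, 1, -12, 9] (depth 4)
After 'add': stack = [-12, 1, -3] (depth 3)
After 'pick 0': stack = [-12, 1, -3, -3] (depth 4)
After 'rot': stack = [-12, -3, -3, 1] (depth 4)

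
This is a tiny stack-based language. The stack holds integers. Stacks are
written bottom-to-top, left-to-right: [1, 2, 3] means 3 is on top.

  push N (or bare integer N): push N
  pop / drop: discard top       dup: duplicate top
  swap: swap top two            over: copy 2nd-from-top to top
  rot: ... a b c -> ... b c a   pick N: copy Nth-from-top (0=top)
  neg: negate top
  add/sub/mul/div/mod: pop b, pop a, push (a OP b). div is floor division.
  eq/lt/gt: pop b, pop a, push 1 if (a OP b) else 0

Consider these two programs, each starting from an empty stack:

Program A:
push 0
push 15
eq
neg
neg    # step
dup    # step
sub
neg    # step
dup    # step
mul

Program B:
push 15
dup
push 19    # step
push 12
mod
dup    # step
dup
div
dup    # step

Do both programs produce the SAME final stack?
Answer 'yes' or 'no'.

Program A trace:
  After 'push 0': [0]
  After 'push 15': [0, 15]
  After 'eq': [0]
  After 'neg': [0]
  After 'neg': [0]
  After 'dup': [0, 0]
  After 'sub': [0]
  After 'neg': [0]
  After 'dup': [0, 0]
  After 'mul': [0]
Program A final stack: [0]

Program B trace:
  After 'push 15': [15]
  After 'dup': [15, 15]
  After 'push 19': [15, 15, 19]
  After 'push 12': [15, 15, 19, 12]
  After 'mod': [15, 15, 7]
  After 'dup': [15, 15, 7, 7]
  After 'dup': [15, 15, 7, 7, 7]
  After 'div': [15, 15, 7, 1]
  After 'dup': [15, 15, 7, 1, 1]
Program B final stack: [15, 15, 7, 1, 1]
Same: no

Answer: no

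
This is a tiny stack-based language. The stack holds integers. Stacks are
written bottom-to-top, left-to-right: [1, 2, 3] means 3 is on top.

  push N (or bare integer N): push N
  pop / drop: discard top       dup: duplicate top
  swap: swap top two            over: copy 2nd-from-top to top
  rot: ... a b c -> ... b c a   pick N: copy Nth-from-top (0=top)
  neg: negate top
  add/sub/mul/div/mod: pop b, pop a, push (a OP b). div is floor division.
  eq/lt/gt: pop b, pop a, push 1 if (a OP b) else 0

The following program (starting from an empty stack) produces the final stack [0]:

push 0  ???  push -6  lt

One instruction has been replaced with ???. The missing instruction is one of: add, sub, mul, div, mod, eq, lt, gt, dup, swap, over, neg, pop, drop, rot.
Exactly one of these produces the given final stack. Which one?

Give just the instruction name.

Answer: neg

Derivation:
Stack before ???: [0]
Stack after ???:  [0]
The instruction that transforms [0] -> [0] is: neg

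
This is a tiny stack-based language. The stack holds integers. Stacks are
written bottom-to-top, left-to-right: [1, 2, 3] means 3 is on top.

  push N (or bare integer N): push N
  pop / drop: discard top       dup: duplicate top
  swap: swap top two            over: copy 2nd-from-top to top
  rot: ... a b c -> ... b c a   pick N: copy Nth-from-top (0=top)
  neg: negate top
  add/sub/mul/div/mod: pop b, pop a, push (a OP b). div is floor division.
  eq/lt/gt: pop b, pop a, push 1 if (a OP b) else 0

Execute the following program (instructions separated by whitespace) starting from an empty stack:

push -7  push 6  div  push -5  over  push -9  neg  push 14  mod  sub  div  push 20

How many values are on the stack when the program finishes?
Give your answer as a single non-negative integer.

After 'push -7': stack = [-7] (depth 1)
After 'push 6': stack = [-7, 6] (depth 2)
After 'div': stack = [-2] (depth 1)
After 'push -5': stack = [-2, -5] (depth 2)
After 'over': stack = [-2, -5, -2] (depth 3)
After 'push -9': stack = [-2, -5, -2, -9] (depth 4)
After 'neg': stack = [-2, -5, -2, 9] (depth 4)
After 'push 14': stack = [-2, -5, -2, 9, 14] (depth 5)
After 'mod': stack = [-2, -5, -2, 9] (depth 4)
After 'sub': stack = [-2, -5, -11] (depth 3)
After 'div': stack = [-2, 0] (depth 2)
After 'push 20': stack = [-2, 0, 20] (depth 3)

Answer: 3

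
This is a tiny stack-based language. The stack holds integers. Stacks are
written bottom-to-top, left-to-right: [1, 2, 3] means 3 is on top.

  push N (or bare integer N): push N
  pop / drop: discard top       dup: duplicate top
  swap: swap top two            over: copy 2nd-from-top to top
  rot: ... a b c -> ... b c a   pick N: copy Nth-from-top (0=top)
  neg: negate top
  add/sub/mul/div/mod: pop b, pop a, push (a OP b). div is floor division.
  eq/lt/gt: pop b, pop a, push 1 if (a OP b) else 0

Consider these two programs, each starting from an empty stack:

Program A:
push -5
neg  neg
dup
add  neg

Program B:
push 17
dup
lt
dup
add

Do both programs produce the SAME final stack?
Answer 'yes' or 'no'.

Answer: no

Derivation:
Program A trace:
  After 'push -5': [-5]
  After 'neg': [5]
  After 'neg': [-5]
  After 'dup': [-5, -5]
  After 'add': [-10]
  After 'neg': [10]
Program A final stack: [10]

Program B trace:
  After 'push 17': [17]
  After 'dup': [17, 17]
  After 'lt': [0]
  After 'dup': [0, 0]
  After 'add': [0]
Program B final stack: [0]
Same: no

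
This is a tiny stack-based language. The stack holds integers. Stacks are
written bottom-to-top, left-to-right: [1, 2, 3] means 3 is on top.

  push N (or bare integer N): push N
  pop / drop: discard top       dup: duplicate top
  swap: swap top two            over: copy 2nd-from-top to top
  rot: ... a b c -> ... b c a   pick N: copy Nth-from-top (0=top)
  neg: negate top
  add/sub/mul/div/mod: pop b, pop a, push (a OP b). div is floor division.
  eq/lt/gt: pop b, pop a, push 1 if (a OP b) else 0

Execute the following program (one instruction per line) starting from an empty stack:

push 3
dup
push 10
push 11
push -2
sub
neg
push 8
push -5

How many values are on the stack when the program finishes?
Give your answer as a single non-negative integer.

Answer: 6

Derivation:
After 'push 3': stack = [3] (depth 1)
After 'dup': stack = [3, 3] (depth 2)
After 'push 10': stack = [3, 3, 10] (depth 3)
After 'push 11': stack = [3, 3, 10, 11] (depth 4)
After 'push -2': stack = [3, 3, 10, 11, -2] (depth 5)
After 'sub': stack = [3, 3, 10, 13] (depth 4)
After 'neg': stack = [3, 3, 10, -13] (depth 4)
After 'push 8': stack = [3, 3, 10, -13, 8] (depth 5)
After 'push -5': stack = [3, 3, 10, -13, 8, -5] (depth 6)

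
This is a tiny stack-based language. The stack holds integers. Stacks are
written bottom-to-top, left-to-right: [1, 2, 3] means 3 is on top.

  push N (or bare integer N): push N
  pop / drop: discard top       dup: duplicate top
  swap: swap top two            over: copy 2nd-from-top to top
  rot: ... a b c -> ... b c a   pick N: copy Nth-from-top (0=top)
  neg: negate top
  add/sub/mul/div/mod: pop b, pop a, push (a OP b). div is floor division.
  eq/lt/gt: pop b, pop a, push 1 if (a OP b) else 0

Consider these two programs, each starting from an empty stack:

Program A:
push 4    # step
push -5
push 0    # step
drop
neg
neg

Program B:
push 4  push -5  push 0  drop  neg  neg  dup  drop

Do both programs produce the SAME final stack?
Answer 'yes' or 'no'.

Answer: yes

Derivation:
Program A trace:
  After 'push 4': [4]
  After 'push -5': [4, -5]
  After 'push 0': [4, -5, 0]
  After 'drop': [4, -5]
  After 'neg': [4, 5]
  After 'neg': [4, -5]
Program A final stack: [4, -5]

Program B trace:
  After 'push 4': [4]
  After 'push -5': [4, -5]
  After 'push 0': [4, -5, 0]
  After 'drop': [4, -5]
  After 'neg': [4, 5]
  After 'neg': [4, -5]
  After 'dup': [4, -5, -5]
  After 'drop': [4, -5]
Program B final stack: [4, -5]
Same: yes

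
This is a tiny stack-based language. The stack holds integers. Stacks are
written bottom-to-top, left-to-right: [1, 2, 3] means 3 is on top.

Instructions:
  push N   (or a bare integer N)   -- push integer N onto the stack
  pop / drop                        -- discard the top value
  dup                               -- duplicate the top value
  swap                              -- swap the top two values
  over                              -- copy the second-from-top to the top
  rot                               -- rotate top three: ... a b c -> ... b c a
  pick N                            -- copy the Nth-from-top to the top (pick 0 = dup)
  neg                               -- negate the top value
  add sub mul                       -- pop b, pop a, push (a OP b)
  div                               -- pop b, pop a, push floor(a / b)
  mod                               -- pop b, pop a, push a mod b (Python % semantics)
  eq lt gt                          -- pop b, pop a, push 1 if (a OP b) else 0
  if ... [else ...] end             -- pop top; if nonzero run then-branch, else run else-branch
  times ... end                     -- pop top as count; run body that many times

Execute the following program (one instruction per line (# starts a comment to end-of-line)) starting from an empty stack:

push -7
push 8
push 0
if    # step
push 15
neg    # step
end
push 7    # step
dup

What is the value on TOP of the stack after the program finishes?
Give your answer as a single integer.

After 'push -7': [-7]
After 'push 8': [-7, 8]
After 'push 0': [-7, 8, 0]
After 'if': [-7, 8]
After 'push 7': [-7, 8, 7]
After 'dup': [-7, 8, 7, 7]

Answer: 7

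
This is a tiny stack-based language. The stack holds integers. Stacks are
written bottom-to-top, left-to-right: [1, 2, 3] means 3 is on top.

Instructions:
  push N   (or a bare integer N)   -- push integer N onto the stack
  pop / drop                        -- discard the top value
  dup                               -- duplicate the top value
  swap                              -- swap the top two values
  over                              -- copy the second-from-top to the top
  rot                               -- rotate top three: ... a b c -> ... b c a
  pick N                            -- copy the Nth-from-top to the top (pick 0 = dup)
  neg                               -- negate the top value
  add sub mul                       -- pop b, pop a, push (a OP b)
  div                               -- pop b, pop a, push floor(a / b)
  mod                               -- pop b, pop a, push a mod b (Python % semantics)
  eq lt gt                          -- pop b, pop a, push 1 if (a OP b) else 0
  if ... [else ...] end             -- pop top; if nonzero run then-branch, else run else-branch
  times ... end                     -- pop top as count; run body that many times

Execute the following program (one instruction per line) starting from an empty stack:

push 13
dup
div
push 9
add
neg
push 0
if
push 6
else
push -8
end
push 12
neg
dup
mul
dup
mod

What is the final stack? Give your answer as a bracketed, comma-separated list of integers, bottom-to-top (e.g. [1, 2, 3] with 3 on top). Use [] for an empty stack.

After 'push 13': [13]
After 'dup': [13, 13]
After 'div': [1]
After 'push 9': [1, 9]
After 'add': [10]
After 'neg': [-10]
After 'push 0': [-10, 0]
After 'if': [-10]
After 'push -8': [-10, -8]
After 'push 12': [-10, -8, 12]
After 'neg': [-10, -8, -12]
After 'dup': [-10, -8, -12, -12]
After 'mul': [-10, -8, 144]
After 'dup': [-10, -8, 144, 144]
After 'mod': [-10, -8, 0]

Answer: [-10, -8, 0]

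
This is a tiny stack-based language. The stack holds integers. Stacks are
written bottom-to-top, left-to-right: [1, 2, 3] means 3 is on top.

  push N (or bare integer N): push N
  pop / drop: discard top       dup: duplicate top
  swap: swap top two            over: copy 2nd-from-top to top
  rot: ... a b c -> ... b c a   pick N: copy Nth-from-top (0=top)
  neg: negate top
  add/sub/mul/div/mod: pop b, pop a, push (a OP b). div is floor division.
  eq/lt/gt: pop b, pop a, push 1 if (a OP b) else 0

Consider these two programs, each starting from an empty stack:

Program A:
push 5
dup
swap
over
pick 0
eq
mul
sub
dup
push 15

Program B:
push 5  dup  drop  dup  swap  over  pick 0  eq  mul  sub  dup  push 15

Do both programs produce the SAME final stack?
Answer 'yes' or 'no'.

Answer: yes

Derivation:
Program A trace:
  After 'push 5': [5]
  After 'dup': [5, 5]
  After 'swap': [5, 5]
  After 'over': [5, 5, 5]
  After 'pick 0': [5, 5, 5, 5]
  After 'eq': [5, 5, 1]
  After 'mul': [5, 5]
  After 'sub': [0]
  After 'dup': [0, 0]
  After 'push 15': [0, 0, 15]
Program A final stack: [0, 0, 15]

Program B trace:
  After 'push 5': [5]
  After 'dup': [5, 5]
  After 'drop': [5]
  After 'dup': [5, 5]
  After 'swap': [5, 5]
  After 'over': [5, 5, 5]
  After 'pick 0': [5, 5, 5, 5]
  After 'eq': [5, 5, 1]
  After 'mul': [5, 5]
  After 'sub': [0]
  After 'dup': [0, 0]
  After 'push 15': [0, 0, 15]
Program B final stack: [0, 0, 15]
Same: yes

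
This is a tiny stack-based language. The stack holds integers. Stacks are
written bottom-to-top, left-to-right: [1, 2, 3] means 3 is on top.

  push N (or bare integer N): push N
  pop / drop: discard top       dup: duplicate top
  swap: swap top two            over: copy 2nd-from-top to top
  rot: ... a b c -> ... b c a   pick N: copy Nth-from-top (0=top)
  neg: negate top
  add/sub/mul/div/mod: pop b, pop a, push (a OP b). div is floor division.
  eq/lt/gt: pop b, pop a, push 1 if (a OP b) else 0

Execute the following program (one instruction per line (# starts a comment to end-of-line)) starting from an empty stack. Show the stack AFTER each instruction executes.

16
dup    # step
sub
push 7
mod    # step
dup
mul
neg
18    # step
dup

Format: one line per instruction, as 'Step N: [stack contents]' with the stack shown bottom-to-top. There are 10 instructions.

Step 1: [16]
Step 2: [16, 16]
Step 3: [0]
Step 4: [0, 7]
Step 5: [0]
Step 6: [0, 0]
Step 7: [0]
Step 8: [0]
Step 9: [0, 18]
Step 10: [0, 18, 18]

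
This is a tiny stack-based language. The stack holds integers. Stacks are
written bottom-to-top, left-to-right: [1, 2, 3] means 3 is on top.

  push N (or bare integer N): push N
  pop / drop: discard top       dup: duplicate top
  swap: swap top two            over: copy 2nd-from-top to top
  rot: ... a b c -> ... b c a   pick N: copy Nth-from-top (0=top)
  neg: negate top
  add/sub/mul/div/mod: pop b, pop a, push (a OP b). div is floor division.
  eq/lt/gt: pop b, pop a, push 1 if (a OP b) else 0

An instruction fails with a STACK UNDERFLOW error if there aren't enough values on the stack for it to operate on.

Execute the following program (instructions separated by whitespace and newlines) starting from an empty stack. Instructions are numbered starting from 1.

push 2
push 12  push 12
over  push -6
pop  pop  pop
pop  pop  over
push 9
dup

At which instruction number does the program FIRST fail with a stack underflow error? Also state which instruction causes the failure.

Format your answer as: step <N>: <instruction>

Step 1 ('push 2'): stack = [2], depth = 1
Step 2 ('push 12'): stack = [2, 12], depth = 2
Step 3 ('push 12'): stack = [2, 12, 12], depth = 3
Step 4 ('over'): stack = [2, 12, 12, 12], depth = 4
Step 5 ('push -6'): stack = [2, 12, 12, 12, -6], depth = 5
Step 6 ('pop'): stack = [2, 12, 12, 12], depth = 4
Step 7 ('pop'): stack = [2, 12, 12], depth = 3
Step 8 ('pop'): stack = [2, 12], depth = 2
Step 9 ('pop'): stack = [2], depth = 1
Step 10 ('pop'): stack = [], depth = 0
Step 11 ('over'): needs 2 value(s) but depth is 0 — STACK UNDERFLOW

Answer: step 11: over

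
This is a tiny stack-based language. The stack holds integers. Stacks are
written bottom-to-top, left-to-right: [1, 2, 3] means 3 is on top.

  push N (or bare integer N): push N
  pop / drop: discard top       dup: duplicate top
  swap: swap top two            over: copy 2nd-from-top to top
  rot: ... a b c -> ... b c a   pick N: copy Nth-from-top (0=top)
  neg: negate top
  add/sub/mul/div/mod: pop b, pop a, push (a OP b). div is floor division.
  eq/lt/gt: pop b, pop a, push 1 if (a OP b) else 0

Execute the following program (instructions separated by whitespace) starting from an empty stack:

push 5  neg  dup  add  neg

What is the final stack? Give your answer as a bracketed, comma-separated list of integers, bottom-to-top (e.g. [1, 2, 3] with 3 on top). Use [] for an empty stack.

Answer: [10]

Derivation:
After 'push 5': [5]
After 'neg': [-5]
After 'dup': [-5, -5]
After 'add': [-10]
After 'neg': [10]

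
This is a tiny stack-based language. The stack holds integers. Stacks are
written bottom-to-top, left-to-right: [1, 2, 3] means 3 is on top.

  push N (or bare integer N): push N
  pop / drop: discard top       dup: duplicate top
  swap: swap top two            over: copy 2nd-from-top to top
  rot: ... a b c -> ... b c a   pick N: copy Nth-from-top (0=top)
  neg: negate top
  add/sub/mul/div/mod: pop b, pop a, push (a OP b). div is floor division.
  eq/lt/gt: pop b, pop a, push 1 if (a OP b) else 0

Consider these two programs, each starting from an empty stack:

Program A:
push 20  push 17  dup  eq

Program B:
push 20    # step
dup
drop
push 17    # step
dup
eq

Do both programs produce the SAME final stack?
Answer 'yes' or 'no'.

Answer: yes

Derivation:
Program A trace:
  After 'push 20': [20]
  After 'push 17': [20, 17]
  After 'dup': [20, 17, 17]
  After 'eq': [20, 1]
Program A final stack: [20, 1]

Program B trace:
  After 'push 20': [20]
  After 'dup': [20, 20]
  After 'drop': [20]
  After 'push 17': [20, 17]
  After 'dup': [20, 17, 17]
  After 'eq': [20, 1]
Program B final stack: [20, 1]
Same: yes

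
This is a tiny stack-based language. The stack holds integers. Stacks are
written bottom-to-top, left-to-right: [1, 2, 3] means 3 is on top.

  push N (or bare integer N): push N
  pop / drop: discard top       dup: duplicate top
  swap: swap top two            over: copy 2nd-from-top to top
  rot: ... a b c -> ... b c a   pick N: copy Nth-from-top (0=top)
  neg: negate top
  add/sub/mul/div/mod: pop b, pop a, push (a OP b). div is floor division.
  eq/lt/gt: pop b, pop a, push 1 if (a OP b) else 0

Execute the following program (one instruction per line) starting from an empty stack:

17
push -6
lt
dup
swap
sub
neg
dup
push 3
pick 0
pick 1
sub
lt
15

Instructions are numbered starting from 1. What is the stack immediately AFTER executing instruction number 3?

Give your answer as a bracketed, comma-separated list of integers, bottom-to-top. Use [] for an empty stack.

Step 1 ('17'): [17]
Step 2 ('push -6'): [17, -6]
Step 3 ('lt'): [0]

Answer: [0]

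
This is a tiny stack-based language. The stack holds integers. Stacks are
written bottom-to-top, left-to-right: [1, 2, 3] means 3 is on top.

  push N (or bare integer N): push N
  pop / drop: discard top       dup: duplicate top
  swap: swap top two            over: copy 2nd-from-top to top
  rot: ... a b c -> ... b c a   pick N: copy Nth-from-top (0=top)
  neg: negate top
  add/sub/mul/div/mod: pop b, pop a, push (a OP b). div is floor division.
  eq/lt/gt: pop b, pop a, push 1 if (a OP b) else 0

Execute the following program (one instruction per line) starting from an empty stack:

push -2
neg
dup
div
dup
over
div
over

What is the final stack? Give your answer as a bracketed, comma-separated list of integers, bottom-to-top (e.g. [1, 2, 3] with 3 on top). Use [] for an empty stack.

Answer: [1, 1, 1]

Derivation:
After 'push -2': [-2]
After 'neg': [2]
After 'dup': [2, 2]
After 'div': [1]
After 'dup': [1, 1]
After 'over': [1, 1, 1]
After 'div': [1, 1]
After 'over': [1, 1, 1]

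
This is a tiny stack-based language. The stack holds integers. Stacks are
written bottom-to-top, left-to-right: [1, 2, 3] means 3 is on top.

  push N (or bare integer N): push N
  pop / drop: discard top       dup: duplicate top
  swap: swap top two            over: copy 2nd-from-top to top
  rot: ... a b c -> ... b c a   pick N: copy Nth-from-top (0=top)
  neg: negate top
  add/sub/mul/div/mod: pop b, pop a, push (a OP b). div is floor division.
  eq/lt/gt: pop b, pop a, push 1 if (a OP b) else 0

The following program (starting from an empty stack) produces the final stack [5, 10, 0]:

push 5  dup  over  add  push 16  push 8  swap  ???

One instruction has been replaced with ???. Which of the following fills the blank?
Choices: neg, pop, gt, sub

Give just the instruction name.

Answer: gt

Derivation:
Stack before ???: [5, 10, 8, 16]
Stack after ???:  [5, 10, 0]
Checking each choice:
  neg: produces [5, 10, 8, -16]
  pop: produces [5, 10, 8]
  gt: MATCH
  sub: produces [5, 10, -8]


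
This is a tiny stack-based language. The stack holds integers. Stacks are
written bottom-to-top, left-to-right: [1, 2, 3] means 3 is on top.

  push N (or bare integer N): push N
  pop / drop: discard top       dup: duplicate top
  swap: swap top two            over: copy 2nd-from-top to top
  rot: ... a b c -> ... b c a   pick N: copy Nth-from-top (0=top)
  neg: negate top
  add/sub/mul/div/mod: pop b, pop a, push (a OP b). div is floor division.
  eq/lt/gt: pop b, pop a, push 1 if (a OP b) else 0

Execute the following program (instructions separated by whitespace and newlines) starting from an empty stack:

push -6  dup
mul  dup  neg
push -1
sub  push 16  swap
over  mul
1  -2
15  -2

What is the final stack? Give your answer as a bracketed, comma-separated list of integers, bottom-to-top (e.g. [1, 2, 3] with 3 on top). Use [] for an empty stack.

Answer: [36, 16, -560, 1, -2, 15, -2]

Derivation:
After 'push -6': [-6]
After 'dup': [-6, -6]
After 'mul': [36]
After 'dup': [36, 36]
After 'neg': [36, -36]
After 'push -1': [36, -36, -1]
After 'sub': [36, -35]
After 'push 16': [36, -35, 16]
After 'swap': [36, 16, -35]
After 'over': [36, 16, -35, 16]
After 'mul': [36, 16, -560]
After 'push 1': [36, 16, -560, 1]
After 'push -2': [36, 16, -560, 1, -2]
After 'push 15': [36, 16, -560, 1, -2, 15]
After 'push -2': [36, 16, -560, 1, -2, 15, -2]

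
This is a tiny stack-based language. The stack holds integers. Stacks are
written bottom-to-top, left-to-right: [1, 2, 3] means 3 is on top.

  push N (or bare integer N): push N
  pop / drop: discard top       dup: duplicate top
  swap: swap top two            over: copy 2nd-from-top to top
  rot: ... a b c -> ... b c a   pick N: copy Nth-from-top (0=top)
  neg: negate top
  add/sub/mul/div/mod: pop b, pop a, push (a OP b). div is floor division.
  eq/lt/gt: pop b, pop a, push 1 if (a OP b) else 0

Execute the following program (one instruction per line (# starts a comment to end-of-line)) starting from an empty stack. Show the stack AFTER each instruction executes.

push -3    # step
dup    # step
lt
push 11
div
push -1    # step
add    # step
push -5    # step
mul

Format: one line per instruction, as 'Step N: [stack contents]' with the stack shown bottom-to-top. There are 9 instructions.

Step 1: [-3]
Step 2: [-3, -3]
Step 3: [0]
Step 4: [0, 11]
Step 5: [0]
Step 6: [0, -1]
Step 7: [-1]
Step 8: [-1, -5]
Step 9: [5]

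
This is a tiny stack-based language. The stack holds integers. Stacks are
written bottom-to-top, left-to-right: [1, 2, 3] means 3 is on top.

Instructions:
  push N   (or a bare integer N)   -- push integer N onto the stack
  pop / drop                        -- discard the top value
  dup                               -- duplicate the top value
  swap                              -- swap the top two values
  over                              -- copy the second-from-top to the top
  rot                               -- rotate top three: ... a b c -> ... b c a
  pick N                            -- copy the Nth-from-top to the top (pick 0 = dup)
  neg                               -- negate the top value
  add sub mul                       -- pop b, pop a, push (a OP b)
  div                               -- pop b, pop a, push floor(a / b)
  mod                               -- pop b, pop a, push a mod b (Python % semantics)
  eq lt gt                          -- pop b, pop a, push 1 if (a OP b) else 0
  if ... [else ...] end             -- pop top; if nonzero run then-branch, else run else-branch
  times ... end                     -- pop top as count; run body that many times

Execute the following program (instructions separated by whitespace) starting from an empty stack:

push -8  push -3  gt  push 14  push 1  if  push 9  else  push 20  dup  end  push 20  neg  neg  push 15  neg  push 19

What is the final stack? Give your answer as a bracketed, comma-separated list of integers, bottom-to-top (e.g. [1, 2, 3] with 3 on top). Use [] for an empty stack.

After 'push -8': [-8]
After 'push -3': [-8, -3]
After 'gt': [0]
After 'push 14': [0, 14]
After 'push 1': [0, 14, 1]
After 'if': [0, 14]
After 'push 9': [0, 14, 9]
After 'push 20': [0, 14, 9, 20]
After 'neg': [0, 14, 9, -20]
After 'neg': [0, 14, 9, 20]
After 'push 15': [0, 14, 9, 20, 15]
After 'neg': [0, 14, 9, 20, -15]
After 'push 19': [0, 14, 9, 20, -15, 19]

Answer: [0, 14, 9, 20, -15, 19]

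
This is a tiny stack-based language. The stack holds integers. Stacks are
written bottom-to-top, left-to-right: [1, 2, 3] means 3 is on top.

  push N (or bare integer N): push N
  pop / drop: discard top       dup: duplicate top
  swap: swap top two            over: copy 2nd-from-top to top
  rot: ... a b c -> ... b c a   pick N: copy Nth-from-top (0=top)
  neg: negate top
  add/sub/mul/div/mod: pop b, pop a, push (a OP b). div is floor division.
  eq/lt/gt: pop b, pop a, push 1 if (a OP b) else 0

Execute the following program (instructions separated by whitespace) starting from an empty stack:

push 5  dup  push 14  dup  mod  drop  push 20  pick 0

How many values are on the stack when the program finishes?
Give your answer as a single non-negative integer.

Answer: 4

Derivation:
After 'push 5': stack = [5] (depth 1)
After 'dup': stack = [5, 5] (depth 2)
After 'push 14': stack = [5, 5, 14] (depth 3)
After 'dup': stack = [5, 5, 14, 14] (depth 4)
After 'mod': stack = [5, 5, 0] (depth 3)
After 'drop': stack = [5, 5] (depth 2)
After 'push 20': stack = [5, 5, 20] (depth 3)
After 'pick 0': stack = [5, 5, 20, 20] (depth 4)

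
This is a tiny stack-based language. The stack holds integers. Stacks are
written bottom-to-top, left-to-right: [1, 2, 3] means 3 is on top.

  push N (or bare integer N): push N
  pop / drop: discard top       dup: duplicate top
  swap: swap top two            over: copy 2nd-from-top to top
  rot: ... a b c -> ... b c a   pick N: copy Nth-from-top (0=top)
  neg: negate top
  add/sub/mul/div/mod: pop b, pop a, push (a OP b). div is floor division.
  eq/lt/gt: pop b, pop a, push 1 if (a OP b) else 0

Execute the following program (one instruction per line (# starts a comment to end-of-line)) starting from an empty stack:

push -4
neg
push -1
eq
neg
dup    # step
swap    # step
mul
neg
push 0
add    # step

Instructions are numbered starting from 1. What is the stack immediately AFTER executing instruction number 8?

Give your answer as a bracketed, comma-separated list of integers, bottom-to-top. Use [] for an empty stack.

Step 1 ('push -4'): [-4]
Step 2 ('neg'): [4]
Step 3 ('push -1'): [4, -1]
Step 4 ('eq'): [0]
Step 5 ('neg'): [0]
Step 6 ('dup'): [0, 0]
Step 7 ('swap'): [0, 0]
Step 8 ('mul'): [0]

Answer: [0]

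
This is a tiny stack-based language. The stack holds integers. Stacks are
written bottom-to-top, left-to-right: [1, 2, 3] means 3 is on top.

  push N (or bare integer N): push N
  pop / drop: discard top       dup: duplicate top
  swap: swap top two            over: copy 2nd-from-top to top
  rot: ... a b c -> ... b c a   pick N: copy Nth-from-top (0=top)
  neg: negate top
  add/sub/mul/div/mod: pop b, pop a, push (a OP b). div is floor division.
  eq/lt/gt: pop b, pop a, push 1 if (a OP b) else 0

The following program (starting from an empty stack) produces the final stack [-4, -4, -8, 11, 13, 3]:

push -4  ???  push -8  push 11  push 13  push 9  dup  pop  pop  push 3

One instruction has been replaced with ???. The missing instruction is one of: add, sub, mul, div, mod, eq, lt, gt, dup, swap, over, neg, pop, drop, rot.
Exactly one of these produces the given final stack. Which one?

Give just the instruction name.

Answer: dup

Derivation:
Stack before ???: [-4]
Stack after ???:  [-4, -4]
The instruction that transforms [-4] -> [-4, -4] is: dup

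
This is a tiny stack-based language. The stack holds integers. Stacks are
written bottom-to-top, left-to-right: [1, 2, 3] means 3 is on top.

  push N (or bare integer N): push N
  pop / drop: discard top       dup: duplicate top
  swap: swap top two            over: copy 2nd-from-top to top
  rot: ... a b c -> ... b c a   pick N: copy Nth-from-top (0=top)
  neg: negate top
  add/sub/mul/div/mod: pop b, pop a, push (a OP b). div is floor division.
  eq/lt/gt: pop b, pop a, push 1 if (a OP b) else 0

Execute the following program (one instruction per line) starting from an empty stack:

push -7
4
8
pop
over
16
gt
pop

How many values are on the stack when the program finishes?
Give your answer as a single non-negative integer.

Answer: 2

Derivation:
After 'push -7': stack = [-7] (depth 1)
After 'push 4': stack = [-7, 4] (depth 2)
After 'push 8': stack = [-7, 4, 8] (depth 3)
After 'pop': stack = [-7, 4] (depth 2)
After 'over': stack = [-7, 4, -7] (depth 3)
After 'push 16': stack = [-7, 4, -7, 16] (depth 4)
After 'gt': stack = [-7, 4, 0] (depth 3)
After 'pop': stack = [-7, 4] (depth 2)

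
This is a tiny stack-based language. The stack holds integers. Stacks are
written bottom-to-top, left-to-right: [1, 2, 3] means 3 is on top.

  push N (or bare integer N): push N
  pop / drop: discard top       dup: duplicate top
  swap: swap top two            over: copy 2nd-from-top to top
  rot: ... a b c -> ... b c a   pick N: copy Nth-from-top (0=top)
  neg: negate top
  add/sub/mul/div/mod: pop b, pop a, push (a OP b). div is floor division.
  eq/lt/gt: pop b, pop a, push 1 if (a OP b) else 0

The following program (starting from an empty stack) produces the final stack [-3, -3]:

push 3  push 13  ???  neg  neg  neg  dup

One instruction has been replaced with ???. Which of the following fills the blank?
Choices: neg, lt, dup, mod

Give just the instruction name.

Stack before ???: [3, 13]
Stack after ???:  [3]
Checking each choice:
  neg: produces [3, 13, 13]
  lt: produces [-1, -1]
  dup: produces [3, 13, -13, -13]
  mod: MATCH


Answer: mod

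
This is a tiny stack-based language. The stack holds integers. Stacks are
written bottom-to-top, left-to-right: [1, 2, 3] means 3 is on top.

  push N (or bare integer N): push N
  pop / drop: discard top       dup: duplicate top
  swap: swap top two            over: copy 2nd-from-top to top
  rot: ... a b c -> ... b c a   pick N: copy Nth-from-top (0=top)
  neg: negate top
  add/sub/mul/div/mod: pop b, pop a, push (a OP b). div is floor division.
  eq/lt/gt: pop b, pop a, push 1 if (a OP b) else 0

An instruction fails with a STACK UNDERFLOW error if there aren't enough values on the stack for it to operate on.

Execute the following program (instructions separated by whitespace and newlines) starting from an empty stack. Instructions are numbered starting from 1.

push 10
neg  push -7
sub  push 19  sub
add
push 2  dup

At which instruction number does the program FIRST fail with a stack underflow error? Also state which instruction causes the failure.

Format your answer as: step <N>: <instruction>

Step 1 ('push 10'): stack = [10], depth = 1
Step 2 ('neg'): stack = [-10], depth = 1
Step 3 ('push -7'): stack = [-10, -7], depth = 2
Step 4 ('sub'): stack = [-3], depth = 1
Step 5 ('push 19'): stack = [-3, 19], depth = 2
Step 6 ('sub'): stack = [-22], depth = 1
Step 7 ('add'): needs 2 value(s) but depth is 1 — STACK UNDERFLOW

Answer: step 7: add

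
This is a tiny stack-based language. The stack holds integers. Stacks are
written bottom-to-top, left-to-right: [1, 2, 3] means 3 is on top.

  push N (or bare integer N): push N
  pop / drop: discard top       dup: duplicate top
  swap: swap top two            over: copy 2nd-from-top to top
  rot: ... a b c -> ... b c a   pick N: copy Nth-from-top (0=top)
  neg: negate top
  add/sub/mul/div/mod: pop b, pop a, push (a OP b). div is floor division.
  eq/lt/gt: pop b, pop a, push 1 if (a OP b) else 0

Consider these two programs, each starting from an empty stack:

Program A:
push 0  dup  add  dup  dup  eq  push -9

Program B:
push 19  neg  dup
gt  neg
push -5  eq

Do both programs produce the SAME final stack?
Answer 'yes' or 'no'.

Answer: no

Derivation:
Program A trace:
  After 'push 0': [0]
  After 'dup': [0, 0]
  After 'add': [0]
  After 'dup': [0, 0]
  After 'dup': [0, 0, 0]
  After 'eq': [0, 1]
  After 'push -9': [0, 1, -9]
Program A final stack: [0, 1, -9]

Program B trace:
  After 'push 19': [19]
  After 'neg': [-19]
  After 'dup': [-19, -19]
  After 'gt': [0]
  After 'neg': [0]
  After 'push -5': [0, -5]
  After 'eq': [0]
Program B final stack: [0]
Same: no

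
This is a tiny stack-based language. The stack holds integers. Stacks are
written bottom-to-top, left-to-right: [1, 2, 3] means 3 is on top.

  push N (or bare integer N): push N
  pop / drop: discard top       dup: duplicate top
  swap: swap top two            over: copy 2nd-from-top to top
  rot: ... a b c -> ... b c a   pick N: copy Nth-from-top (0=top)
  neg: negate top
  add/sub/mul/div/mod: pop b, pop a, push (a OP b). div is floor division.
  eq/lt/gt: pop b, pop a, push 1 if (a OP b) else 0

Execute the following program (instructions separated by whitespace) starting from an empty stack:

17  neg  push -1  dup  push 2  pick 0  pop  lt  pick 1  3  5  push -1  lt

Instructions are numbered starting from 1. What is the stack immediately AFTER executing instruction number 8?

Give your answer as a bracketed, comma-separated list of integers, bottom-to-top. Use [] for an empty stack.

Answer: [-17, -1, 1]

Derivation:
Step 1 ('17'): [17]
Step 2 ('neg'): [-17]
Step 3 ('push -1'): [-17, -1]
Step 4 ('dup'): [-17, -1, -1]
Step 5 ('push 2'): [-17, -1, -1, 2]
Step 6 ('pick 0'): [-17, -1, -1, 2, 2]
Step 7 ('pop'): [-17, -1, -1, 2]
Step 8 ('lt'): [-17, -1, 1]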